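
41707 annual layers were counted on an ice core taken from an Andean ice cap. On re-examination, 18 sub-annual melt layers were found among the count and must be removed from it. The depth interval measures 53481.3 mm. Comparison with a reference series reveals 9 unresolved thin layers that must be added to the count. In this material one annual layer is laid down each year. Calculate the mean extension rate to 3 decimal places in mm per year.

1.283 mm per year

After corrections the count is 41707 − 18 + 9 = 41698 annual layers.
53481.3 mm over 41698 years gives 53481.3 / 41698 ≈ 1.283 mm per year.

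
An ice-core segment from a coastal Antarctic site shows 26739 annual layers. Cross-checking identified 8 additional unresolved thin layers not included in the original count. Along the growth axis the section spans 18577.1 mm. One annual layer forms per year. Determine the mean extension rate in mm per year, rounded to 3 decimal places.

0.695 mm per year

After corrections the count is 26739 + 8 = 26747 annual layers.
18577.1 mm over 26747 years gives 18577.1 / 26747 ≈ 0.695 mm per year.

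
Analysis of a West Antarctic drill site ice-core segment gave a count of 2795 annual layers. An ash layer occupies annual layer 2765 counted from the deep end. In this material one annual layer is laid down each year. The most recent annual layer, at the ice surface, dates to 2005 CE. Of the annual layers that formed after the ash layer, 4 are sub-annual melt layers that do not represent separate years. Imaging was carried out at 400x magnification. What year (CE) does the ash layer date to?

2795 − 2765 = 30 annual layers lie beyond the ash layer toward the ice surface.
30 − 4 false = 26 true annual layers after the ash layer.
2005 − 26 = 1979 CE.

1979 CE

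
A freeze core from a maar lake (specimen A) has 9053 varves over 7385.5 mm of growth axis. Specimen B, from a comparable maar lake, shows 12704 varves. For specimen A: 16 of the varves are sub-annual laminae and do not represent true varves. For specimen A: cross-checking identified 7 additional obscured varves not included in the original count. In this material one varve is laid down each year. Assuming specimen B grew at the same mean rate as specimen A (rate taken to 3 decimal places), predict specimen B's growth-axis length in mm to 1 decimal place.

10379.2 mm

Specimen A: adjusted count: 9053 − 16 + 7 = 9044 varves.
A: 7385.5 mm over 9044 years gives 7385.5 / 9044 ≈ 0.817 mm per year.
For B, 0.817 mm/year × 12704 years = 10379.2 mm.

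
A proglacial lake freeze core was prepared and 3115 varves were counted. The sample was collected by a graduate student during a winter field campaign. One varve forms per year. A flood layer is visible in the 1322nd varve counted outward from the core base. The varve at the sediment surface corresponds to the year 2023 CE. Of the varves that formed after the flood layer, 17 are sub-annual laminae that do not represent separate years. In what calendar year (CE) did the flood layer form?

Between varve 1322 and the sediment surface there are 3115 − 1322 = 1793 varves.
1793 − 17 false = 1776 true varves after the flood layer.
The varve at the sediment surface is 2023 CE, so the flood layer dates to 2023 − 1776 = 247 CE.

247 CE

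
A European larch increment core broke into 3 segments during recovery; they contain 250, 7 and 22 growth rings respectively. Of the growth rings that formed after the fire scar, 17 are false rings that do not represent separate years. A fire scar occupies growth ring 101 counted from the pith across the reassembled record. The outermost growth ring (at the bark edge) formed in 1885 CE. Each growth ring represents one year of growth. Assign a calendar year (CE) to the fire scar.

Total growth rings = 250 + 7 + 22 = 279.
Between growth ring 101 and the bark edge there are 279 − 101 = 178 growth rings.
Removing the 17 false growth rings leaves 178 − 17 = 161 true growth rings beyond the fire scar.
The growth ring at the bark edge is 1885 CE, so the fire scar dates to 1885 − 161 = 1724 CE.

1724 CE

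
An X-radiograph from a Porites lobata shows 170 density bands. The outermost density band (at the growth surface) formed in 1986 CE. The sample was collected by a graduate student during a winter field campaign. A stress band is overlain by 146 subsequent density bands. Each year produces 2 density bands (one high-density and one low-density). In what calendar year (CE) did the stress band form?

1913 CE

146 density bands post-date the stress band.
146 density bands at 2 per year is 146 / 2 = 73 years.
The density band at the growth surface is 1986 CE, so the stress band dates to 1986 − 73 = 1913 CE.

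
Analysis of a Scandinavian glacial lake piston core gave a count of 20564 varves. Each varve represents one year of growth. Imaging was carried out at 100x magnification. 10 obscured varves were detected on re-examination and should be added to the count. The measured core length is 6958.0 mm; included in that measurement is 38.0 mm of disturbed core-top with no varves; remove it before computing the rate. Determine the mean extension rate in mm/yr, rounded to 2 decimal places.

0.34 mm/yr

Adjusted count: 20564 + 10 = 20574 varves.
Removing the 38.0 mm offcut leaves 6958.0 − 38.0 = 6920.0 mm.
Mean rate = 6920.0 mm / 20574 years ≈ 0.34 mm/yr.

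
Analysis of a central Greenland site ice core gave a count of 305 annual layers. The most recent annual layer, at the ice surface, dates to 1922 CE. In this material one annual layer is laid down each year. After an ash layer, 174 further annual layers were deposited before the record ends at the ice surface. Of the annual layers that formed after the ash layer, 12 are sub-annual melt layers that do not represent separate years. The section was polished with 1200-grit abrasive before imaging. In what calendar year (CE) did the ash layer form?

1760 CE

174 annual layers post-date the ash layer.
Removing the 12 false annual layers leaves 174 − 12 = 162 true annual layers beyond the ash layer.
1922 − 162 = 1760 CE.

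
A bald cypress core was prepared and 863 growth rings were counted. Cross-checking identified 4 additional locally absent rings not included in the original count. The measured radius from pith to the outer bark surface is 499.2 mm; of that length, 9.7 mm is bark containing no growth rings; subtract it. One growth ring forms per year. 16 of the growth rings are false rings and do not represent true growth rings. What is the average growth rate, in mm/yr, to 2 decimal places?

0.58 mm/yr

Correcting the raw count gives 863 − 16 + 4 = 851 true growth rings.
Net length = 499.2 − 9.7 = 489.5 mm.
489.5 mm over 851 years gives 489.5 / 851 ≈ 0.58 mm/yr.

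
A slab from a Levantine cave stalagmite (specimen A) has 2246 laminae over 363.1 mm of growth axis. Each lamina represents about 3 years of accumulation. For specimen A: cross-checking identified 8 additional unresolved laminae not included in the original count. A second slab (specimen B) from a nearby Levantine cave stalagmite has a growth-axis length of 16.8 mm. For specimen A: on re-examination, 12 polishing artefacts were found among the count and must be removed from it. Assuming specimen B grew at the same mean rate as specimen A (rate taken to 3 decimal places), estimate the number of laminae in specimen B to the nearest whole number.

104 laminae

Specimen A: correcting the raw count gives 2246 − 12 + 8 = 2242 true laminae.
Specimen A: multiplying by 3 years per lamina: 2242 × 3 = 6726 years.
A: 363.1 mm over 6726 years gives 363.1 / 6726 ≈ 0.054 mm/yr.
B spans 16.8 / 0.054 = 311.11 years; at 3 years per lamina that is 311.11 / 3 ≈ 104 laminae.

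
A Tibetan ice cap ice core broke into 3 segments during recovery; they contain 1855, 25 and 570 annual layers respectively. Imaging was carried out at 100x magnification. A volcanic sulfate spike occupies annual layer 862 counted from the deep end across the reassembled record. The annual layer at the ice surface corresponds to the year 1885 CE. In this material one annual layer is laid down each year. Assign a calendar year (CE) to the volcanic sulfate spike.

Total annual layers = 1855 + 25 + 570 = 2450.
2450 − 862 = 1588 annual layers lie beyond the volcanic sulfate spike toward the ice surface.
1885 − 1588 = 297 CE.

297 CE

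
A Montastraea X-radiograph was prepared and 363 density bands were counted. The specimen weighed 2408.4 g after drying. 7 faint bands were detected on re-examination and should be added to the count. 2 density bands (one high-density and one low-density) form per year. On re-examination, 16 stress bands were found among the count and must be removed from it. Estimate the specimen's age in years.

177 yr

True density band count = 363 − 16 + 7 = 354.
354 density bands at 2 per year is 354 / 2 = 177 years.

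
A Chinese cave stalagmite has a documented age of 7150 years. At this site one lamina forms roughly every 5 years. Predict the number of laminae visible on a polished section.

At 5 years per lamina, 7150 / 5 = 1430 laminae are expected.
So 1430 laminae should be present.

1430 laminae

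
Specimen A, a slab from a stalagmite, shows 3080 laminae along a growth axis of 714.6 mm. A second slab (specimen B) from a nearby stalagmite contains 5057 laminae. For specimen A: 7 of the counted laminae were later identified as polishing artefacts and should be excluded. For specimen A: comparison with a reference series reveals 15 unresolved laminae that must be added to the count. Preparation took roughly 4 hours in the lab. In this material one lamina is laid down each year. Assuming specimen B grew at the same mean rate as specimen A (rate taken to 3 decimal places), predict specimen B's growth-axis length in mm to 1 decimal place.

Specimen A: correcting the raw count gives 3080 − 7 + 15 = 3088 true laminae.
A: Extension rate ≈ 714.6 / 3088 = 0.231 mm/year.
Length of B = 0.231 × 5057 = 1168.2 mm.

1168.2 mm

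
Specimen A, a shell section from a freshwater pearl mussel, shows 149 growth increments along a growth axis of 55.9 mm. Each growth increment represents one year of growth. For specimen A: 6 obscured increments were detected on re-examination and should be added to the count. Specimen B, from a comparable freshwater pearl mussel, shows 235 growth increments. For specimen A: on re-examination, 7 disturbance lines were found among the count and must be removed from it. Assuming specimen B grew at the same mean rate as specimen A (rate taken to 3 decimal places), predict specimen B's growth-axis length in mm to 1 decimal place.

Specimen A: correcting the raw count gives 149 − 7 + 6 = 148 true growth increments.
A: Mean rate = 55.9 mm / 148 years ≈ 0.378 mm per year.
Length of B = 0.378 × 235 = 88.8 mm.

88.8 mm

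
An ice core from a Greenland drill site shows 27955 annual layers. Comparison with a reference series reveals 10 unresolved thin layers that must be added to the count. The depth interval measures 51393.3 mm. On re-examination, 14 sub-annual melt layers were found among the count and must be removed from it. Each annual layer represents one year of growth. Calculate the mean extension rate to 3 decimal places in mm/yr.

Correcting the raw count gives 27955 − 14 + 10 = 27951 true annual layers.
51393.3 mm over 27951 years gives 51393.3 / 27951 ≈ 1.839 mm/yr.

1.839 mm/yr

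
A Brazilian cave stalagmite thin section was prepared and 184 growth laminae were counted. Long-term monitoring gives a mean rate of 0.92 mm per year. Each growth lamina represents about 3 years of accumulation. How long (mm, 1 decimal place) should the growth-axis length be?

507.8 mm

184 growth laminae at 3 years each span 184 × 3 = 552 years.
Predicted length = 0.92 mm/year × 552 years = 507.8 mm.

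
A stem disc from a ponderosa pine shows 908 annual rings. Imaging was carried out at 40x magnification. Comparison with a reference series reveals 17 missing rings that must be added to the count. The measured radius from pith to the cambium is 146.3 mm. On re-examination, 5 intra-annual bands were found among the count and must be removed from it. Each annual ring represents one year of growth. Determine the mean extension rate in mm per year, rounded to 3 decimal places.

0.159 mm per year

Correcting the raw count gives 908 − 5 + 17 = 920 true annual rings.
146.3 mm over 920 years gives 146.3 / 920 ≈ 0.159 mm per year.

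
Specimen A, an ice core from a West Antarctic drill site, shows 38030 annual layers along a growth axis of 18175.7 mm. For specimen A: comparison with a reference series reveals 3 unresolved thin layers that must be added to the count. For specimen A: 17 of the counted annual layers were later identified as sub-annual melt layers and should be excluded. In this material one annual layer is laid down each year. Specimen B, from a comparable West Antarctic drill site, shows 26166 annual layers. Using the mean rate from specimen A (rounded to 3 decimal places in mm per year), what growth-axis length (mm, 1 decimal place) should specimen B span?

12507.3 mm

Specimen A: after corrections the count is 38030 − 17 + 3 = 38016 annual layers.
A: Mean rate = 18175.7 mm / 38016 years ≈ 0.478 mm/year.
B's length ≈ 0.478 × 26166 = 12507.3 mm.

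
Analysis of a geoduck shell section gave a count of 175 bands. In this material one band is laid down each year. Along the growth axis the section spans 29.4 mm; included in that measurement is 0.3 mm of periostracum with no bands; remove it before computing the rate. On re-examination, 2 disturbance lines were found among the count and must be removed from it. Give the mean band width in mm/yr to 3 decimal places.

0.168 mm/yr

After corrections the count is 175 − 2 = 173 bands.
Removing the 0.3 mm offcut leaves 29.4 − 0.3 = 29.1 mm.
Extension rate ≈ 29.1 / 173 = 0.168 mm/yr.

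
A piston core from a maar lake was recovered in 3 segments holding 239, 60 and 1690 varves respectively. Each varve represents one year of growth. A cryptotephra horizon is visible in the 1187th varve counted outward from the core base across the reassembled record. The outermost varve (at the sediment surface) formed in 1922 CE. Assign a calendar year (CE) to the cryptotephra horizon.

1120 CE

Total varves = 239 + 60 + 1690 = 1989.
Between varve 1187 and the sediment surface there are 1989 − 1187 = 802 varves.
1922 − 802 = 1120 CE.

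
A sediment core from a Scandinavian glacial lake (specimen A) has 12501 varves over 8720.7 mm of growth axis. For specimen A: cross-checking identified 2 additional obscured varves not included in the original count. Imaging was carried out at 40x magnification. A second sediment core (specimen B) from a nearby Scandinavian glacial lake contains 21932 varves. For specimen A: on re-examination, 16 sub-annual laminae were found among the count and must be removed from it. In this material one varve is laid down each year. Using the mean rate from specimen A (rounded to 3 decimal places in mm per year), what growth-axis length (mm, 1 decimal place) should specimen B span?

Specimen A: after corrections the count is 12501 − 16 + 2 = 12487 varves.
A: 8720.7 mm over 12487 years gives 8720.7 / 12487 ≈ 0.698 mm/year.
B's length ≈ 0.698 × 21932 = 15308.5 mm.

15308.5 mm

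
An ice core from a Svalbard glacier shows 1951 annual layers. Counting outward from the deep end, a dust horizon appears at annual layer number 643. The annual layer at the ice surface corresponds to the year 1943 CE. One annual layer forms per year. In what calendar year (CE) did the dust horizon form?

Between annual layer 643 and the ice surface there are 1951 − 643 = 1308 annual layers.
The annual layer at the ice surface is 1943 CE, so the dust horizon dates to 1943 − 1308 = 635 CE.

635 CE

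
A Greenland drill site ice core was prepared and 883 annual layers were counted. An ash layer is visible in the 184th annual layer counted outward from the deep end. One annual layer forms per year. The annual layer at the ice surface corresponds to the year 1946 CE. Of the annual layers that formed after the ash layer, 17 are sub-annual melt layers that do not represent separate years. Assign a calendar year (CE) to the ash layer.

1264 CE

Between annual layer 184 and the ice surface there are 883 − 184 = 699 annual layers.
Excluding 17 false annual layers: 699 − 17 = 682.
The annual layer at the ice surface is 1946 CE, so the ash layer dates to 1946 − 682 = 1264 CE.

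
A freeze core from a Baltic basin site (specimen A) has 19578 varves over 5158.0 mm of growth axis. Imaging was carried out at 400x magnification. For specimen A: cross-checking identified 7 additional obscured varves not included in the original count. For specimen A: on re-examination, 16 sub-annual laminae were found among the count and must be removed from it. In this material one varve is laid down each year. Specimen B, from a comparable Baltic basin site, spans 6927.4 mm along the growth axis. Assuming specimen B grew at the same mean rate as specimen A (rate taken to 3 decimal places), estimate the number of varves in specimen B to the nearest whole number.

26240 varves

Specimen A: after corrections the count is 19578 − 16 + 7 = 19569 varves.
A: Mean rate = 5158.0 mm / 19569 years ≈ 0.264 mm/year.
Specimen B: 6927.4 mm / 0.264 mm per year = 26240.15 years ≈ 26240 varves.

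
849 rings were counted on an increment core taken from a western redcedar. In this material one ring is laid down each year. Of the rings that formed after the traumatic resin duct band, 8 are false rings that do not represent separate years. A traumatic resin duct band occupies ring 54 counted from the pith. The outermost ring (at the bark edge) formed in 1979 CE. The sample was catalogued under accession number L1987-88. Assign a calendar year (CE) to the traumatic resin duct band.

1192 CE

Between ring 54 and the bark edge there are 849 − 54 = 795 rings.
Removing the 8 false rings leaves 795 − 8 = 787 true rings beyond the traumatic resin duct band.
The ring at the bark edge is 1979 CE, so the traumatic resin duct band dates to 1979 − 787 = 1192 CE.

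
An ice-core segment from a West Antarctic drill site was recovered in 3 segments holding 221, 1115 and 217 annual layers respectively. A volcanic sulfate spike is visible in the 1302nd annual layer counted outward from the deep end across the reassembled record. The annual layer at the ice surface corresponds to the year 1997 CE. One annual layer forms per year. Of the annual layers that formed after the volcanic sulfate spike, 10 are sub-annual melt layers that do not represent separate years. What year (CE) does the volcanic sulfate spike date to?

Total annual layers = 221 + 1115 + 217 = 1553.
1553 − 1302 = 251 annual layers lie beyond the volcanic sulfate spike toward the ice surface.
Excluding 10 false annual layers: 251 − 10 = 241.
Counting back 241 years from 1997 CE places the volcanic sulfate spike in 1997 − 241 = 1756 CE.

1756 CE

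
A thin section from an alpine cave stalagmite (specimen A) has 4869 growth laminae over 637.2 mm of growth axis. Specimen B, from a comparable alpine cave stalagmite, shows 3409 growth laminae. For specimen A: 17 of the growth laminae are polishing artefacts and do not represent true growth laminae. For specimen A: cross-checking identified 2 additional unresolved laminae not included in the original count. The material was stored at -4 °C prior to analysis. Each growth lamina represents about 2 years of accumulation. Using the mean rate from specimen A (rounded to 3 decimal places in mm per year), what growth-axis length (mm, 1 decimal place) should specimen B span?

Specimen A: adjusted count: 4869 − 17 + 2 = 4854 growth laminae.
Specimen A: at 2 years per growth lamina, 4854 × 2 = 9708 years.
A: Mean rate = 637.2 mm / 9708 years ≈ 0.066 mm/year.
Specimen B: at 2 years per growth lamina, 3409 × 2 = 6818 years. For B, 0.066 mm/year × 6818 years = 450.0 mm.

450.0 mm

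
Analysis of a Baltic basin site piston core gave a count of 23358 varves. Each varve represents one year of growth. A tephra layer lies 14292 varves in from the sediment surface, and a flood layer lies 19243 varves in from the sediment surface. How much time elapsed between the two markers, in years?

19243 − 14292 = 4951 varves lie between the two events.
One varve per year makes the interval 4951 years.

4951 years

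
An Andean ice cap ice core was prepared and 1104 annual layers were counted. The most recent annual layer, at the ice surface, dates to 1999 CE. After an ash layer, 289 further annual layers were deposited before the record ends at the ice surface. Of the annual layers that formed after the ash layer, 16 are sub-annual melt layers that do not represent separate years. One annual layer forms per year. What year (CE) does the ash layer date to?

289 annual layers formed after the ash layer.
Excluding 16 false annual layers: 289 − 16 = 273.
The annual layer at the ice surface is 1999 CE, so the ash layer dates to 1999 − 273 = 1726 CE.

1726 CE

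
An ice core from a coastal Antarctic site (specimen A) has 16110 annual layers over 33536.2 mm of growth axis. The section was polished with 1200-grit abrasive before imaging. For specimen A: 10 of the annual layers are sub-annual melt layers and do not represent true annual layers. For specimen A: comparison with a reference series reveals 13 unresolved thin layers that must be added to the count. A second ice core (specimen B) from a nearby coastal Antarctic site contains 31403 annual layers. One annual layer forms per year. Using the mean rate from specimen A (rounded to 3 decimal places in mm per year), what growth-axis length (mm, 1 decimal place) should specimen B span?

65349.6 mm

Specimen A: adjusted count: 16110 − 10 + 13 = 16113 annual layers.
A: Extension rate ≈ 33536.2 / 16113 = 2.081 mm per year.
For B, 2.081 mm/year × 31403 years = 65349.6 mm.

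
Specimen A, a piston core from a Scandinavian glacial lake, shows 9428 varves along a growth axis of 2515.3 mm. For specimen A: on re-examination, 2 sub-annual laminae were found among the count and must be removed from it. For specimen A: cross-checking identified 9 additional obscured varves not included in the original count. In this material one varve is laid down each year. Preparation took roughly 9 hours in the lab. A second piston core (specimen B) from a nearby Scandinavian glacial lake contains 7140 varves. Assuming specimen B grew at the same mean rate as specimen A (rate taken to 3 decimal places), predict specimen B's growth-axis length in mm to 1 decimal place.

1906.4 mm

Specimen A: true varve count = 9428 − 2 + 9 = 9435.
A: Mean rate = 2515.3 mm / 9435 years ≈ 0.267 mm/yr.
B's length ≈ 0.267 × 7140 = 1906.4 mm.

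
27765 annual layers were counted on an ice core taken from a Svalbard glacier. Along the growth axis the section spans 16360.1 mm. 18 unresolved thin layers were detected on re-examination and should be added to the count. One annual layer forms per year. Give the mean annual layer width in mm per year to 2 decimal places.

0.59 mm per year

Adjusted count: 27765 + 18 = 27783 annual layers.
16360.1 mm over 27783 years gives 16360.1 / 27783 ≈ 0.59 mm per year.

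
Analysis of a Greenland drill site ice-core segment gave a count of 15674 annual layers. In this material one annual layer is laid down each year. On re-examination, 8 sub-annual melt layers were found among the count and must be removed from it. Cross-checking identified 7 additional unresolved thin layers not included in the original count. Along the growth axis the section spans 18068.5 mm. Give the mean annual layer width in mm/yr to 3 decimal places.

After corrections the count is 15674 − 8 + 7 = 15673 annual layers.
Mean rate = 18068.5 mm / 15673 years ≈ 1.153 mm/yr.

1.153 mm/yr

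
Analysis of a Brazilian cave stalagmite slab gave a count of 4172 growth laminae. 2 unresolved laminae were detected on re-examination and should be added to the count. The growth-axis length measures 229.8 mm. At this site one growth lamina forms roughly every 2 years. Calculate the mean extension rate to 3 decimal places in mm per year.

0.028 mm per year

True growth lamina count = 4172 + 2 = 4174.
4174 growth laminae at 2 years each span 4174 × 2 = 8348 years.
229.8 mm over 8348 years gives 229.8 / 8348 ≈ 0.028 mm per year.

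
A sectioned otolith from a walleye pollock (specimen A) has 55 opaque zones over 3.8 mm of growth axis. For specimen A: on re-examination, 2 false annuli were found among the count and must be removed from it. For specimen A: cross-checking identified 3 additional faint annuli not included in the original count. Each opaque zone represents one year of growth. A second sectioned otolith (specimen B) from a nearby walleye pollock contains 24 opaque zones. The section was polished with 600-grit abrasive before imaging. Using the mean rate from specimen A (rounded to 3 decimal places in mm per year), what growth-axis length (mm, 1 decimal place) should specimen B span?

1.6 mm

Specimen A: correcting the raw count gives 55 − 2 + 3 = 56 true opaque zones.
A: Mean rate = 3.8 mm / 56 years ≈ 0.068 mm/year.
Length of B = 0.068 × 24 = 1.6 mm.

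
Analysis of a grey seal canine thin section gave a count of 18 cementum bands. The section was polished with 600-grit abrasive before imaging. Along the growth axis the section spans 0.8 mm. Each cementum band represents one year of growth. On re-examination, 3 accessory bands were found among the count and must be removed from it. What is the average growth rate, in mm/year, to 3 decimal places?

0.053 mm/year

Adjusted count: 18 − 3 = 15 cementum bands.
Extension rate ≈ 0.8 / 15 = 0.053 mm/year.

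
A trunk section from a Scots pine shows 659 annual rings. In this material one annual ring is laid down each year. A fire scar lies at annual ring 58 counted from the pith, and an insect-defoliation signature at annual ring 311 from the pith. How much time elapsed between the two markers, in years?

253 years

The two markers are separated by 311 − 58 = 253 annual rings.
That is 253 years at one annual ring per year.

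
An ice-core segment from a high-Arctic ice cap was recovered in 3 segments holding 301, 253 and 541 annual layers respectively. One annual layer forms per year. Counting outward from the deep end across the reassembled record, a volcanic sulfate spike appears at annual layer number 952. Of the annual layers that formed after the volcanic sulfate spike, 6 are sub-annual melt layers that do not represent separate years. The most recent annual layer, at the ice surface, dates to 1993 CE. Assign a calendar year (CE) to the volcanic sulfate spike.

Total annual layers = 301 + 253 + 541 = 1095.
1095 − 952 = 143 annual layers lie beyond the volcanic sulfate spike toward the ice surface.
Removing the 6 false annual layers leaves 143 − 6 = 137 true annual layers beyond the volcanic sulfate spike.
1993 − 137 = 1856 CE.

1856 CE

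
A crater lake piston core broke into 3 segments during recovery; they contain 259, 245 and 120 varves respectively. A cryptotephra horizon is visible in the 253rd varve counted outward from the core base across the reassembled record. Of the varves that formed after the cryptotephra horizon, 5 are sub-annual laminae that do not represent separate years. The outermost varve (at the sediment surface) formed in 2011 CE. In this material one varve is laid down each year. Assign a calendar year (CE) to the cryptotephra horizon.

1645 CE

Total varves = 259 + 245 + 120 = 624.
The cryptotephra horizon sits at varve 253 from the core base, so 624 − 253 = 371 varves formed after it.
371 − 5 false = 366 true varves after the cryptotephra horizon.
The varve at the sediment surface is 2011 CE, so the cryptotephra horizon dates to 2011 − 366 = 1645 CE.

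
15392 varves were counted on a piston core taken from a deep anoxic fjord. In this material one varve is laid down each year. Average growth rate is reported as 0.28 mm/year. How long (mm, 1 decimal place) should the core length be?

The record spans 15392 years at 0.28 mm per year.
Predicted length = 0.28 mm/year × 15392 years = 4309.8 mm.

4309.8 mm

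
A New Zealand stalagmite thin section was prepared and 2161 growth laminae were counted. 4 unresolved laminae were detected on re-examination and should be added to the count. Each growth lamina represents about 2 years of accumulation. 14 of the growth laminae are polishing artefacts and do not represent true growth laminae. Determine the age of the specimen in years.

4302 years

Adjusted count: 2161 − 14 + 4 = 2151 growth laminae.
2151 growth laminae at 2 years each span 2151 × 2 = 4302 years.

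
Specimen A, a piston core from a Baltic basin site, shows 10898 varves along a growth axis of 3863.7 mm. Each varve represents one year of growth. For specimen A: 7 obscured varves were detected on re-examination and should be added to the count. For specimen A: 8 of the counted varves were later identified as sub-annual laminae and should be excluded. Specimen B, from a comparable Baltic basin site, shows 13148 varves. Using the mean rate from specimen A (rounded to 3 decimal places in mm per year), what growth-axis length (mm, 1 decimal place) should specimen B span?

Specimen A: adjusted count: 10898 − 8 + 7 = 10897 varves.
A: Mean rate = 3863.7 mm / 10897 years ≈ 0.355 mm/yr.
Length of B = 0.355 × 13148 = 4667.5 mm.

4667.5 mm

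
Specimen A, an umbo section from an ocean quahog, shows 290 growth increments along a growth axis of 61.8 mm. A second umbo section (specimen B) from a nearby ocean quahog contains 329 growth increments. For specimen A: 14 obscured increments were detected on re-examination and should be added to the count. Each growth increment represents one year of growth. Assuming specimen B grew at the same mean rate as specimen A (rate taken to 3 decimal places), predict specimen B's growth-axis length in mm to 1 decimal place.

66.8 mm

Specimen A: true growth increment count = 290 + 14 = 304.
A: 61.8 mm over 304 years gives 61.8 / 304 ≈ 0.203 mm per year.
B's length ≈ 0.203 × 329 = 66.8 mm.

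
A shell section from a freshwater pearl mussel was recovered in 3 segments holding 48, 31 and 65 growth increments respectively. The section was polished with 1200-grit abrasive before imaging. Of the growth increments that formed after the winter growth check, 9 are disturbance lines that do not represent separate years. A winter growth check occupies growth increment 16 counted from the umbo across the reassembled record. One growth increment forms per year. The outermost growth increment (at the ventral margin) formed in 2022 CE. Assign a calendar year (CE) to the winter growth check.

1903 CE

Total growth increments = 48 + 31 + 65 = 144.
Between growth increment 16 and the ventral margin there are 144 − 16 = 128 growth increments.
Removing the 9 false growth increments leaves 128 − 9 = 119 true growth increments beyond the winter growth check.
2022 − 119 = 1903 CE.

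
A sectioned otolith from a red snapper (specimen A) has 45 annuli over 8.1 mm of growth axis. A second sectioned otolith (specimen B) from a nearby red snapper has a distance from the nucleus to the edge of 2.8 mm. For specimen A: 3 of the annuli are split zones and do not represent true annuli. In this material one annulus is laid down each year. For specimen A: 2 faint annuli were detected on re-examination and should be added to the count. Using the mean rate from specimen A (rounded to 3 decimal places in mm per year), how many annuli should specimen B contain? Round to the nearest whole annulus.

Specimen A: adjusted count: 45 − 3 + 2 = 44 annuli.
A: Mean rate = 8.1 mm / 44 years ≈ 0.184 mm/yr.
B spans 2.8 / 0.184 = 15.22 years ≈ 15 annuli.

15 annuli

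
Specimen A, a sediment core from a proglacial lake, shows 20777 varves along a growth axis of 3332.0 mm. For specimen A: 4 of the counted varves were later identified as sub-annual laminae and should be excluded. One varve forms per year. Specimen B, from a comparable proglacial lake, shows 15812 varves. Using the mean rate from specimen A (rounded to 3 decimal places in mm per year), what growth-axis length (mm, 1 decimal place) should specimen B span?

Specimen A: true varve count = 20777 − 4 = 20773.
A: Mean rate = 3332.0 mm / 20773 years ≈ 0.160 mm per year.
B's length ≈ 0.160 × 15812 = 2529.9 mm.

2529.9 mm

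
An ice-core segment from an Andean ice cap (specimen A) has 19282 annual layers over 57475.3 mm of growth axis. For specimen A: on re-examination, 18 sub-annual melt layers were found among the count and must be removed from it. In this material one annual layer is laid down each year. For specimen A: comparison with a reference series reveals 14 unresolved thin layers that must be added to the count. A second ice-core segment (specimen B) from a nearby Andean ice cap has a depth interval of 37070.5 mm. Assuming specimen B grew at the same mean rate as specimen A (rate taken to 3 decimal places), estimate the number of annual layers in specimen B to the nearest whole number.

Specimen A: true annual layer count = 19282 − 18 + 14 = 19278.
A: 57475.3 mm over 19278 years gives 57475.3 / 19278 ≈ 2.981 mm per year.
Specimen B: 37070.5 mm / 2.981 mm per year = 12435.59 years ≈ 12436 annual layers.

12436 annual layers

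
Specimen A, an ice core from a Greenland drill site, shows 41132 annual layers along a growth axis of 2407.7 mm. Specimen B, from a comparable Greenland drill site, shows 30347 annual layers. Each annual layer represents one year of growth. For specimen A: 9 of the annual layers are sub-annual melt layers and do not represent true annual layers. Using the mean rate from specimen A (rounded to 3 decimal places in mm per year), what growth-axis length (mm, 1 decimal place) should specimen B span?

1790.5 mm

Specimen A: adjusted count: 41132 − 9 = 41123 annual layers.
A: 2407.7 mm over 41123 years gives 2407.7 / 41123 ≈ 0.059 mm/yr.
Length of B = 0.059 × 30347 = 1790.5 mm.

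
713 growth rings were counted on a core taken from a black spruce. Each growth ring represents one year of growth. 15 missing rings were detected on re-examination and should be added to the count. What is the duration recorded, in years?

True growth ring count = 713 + 15 = 728.
One growth ring per year makes the duration 728 years.

728 years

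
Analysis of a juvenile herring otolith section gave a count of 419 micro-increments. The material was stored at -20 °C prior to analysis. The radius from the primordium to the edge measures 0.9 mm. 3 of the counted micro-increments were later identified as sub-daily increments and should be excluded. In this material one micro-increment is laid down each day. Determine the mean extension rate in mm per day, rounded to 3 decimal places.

After corrections the count is 419 − 3 = 416 micro-increments.
0.9 mm over 416 days gives 0.9 / 416 ≈ 0.002 mm per day.

0.002 mm per day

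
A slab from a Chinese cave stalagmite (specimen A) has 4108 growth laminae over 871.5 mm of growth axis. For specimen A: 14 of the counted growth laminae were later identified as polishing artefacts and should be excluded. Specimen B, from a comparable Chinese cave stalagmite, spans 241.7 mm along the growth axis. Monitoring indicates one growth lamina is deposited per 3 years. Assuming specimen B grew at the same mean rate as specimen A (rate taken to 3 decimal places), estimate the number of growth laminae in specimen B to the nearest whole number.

Specimen A: adjusted count: 4108 − 14 = 4094 growth laminae.
Specimen A: multiplying by 3 years per growth lamina: 4094 × 3 = 12282 years.
A: Extension rate ≈ 871.5 / 12282 = 0.071 mm/yr.
For B, 241.7 / 0.071 = 3404.23 years; at 3 years per growth lamina that is 3404.23 / 3 ≈ 1135 growth laminae.

1135 growth laminae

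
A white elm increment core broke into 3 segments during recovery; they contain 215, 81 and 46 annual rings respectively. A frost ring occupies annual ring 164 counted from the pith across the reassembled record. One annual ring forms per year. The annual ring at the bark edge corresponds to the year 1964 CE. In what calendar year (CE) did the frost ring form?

Total annual rings = 215 + 81 + 46 = 342.
Between annual ring 164 and the bark edge there are 342 − 164 = 178 annual rings.
1964 − 178 = 1786 CE.

1786 CE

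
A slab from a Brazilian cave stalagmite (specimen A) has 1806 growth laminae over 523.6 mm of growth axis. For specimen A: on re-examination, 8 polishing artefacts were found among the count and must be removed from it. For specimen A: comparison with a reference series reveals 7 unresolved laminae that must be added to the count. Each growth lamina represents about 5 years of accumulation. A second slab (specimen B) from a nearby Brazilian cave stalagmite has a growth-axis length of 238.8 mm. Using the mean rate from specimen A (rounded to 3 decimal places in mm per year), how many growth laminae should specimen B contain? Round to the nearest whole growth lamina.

823 growth laminae

Specimen A: true growth lamina count = 1806 − 8 + 7 = 1805.
Specimen A: at 5 years per growth lamina, 1805 × 5 = 9025 years.
A: 523.6 mm over 9025 years gives 523.6 / 9025 ≈ 0.058 mm/year.
For B, 238.8 / 0.058 = 4117.24 years; at 5 years per growth lamina that is 4117.24 / 5 ≈ 823 growth laminae.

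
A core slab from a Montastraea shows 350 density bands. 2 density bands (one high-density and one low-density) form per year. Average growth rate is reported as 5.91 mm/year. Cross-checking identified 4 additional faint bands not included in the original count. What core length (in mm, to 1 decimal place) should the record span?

1046.1 mm

Adjusted count: 350 + 4 = 354 density bands.
Dividing by 2 density bands per year: 354 / 2 = 177 years.
Predicted length = 5.91 mm/year × 177 years = 1046.1 mm.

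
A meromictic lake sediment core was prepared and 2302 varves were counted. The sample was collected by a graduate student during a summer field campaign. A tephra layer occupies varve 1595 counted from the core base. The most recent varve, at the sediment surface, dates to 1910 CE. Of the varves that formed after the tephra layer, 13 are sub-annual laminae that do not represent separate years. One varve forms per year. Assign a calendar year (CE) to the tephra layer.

1216 CE

Between varve 1595 and the sediment surface there are 2302 − 1595 = 707 varves.
Excluding 13 false varves: 707 − 13 = 694.
The varve at the sediment surface is 1910 CE, so the tephra layer dates to 1910 − 694 = 1216 CE.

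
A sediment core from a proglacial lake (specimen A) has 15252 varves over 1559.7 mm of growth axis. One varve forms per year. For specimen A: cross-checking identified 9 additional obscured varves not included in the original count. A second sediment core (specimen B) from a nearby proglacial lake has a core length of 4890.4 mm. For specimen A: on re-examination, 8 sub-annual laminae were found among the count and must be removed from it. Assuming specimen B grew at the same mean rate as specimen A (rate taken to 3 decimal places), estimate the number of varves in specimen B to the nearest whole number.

47945 varves

Specimen A: correcting the raw count gives 15252 − 8 + 9 = 15253 true varves.
A: Mean rate = 1559.7 mm / 15253 years ≈ 0.102 mm per year.
For B, 4890.4 / 0.102 = 47945.10 years ≈ 47945 varves.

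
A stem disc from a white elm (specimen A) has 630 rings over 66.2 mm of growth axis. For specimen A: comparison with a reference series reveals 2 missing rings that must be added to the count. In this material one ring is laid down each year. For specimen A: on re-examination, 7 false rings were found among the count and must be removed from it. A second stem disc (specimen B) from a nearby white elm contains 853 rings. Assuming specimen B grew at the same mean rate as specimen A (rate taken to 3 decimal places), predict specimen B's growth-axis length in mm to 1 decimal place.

Specimen A: true ring count = 630 − 7 + 2 = 625.
A: Extension rate ≈ 66.2 / 625 = 0.106 mm/yr.
For B, 0.106 mm/year × 853 years = 90.4 mm.

90.4 mm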